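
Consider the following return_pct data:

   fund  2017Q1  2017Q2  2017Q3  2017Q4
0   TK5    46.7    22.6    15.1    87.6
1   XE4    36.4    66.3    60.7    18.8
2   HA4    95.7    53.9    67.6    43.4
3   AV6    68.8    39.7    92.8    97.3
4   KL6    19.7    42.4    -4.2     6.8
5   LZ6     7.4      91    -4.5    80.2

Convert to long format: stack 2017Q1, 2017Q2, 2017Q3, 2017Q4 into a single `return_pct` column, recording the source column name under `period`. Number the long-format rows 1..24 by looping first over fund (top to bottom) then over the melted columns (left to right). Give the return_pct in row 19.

-4.2

24 rows total (6 × 4). Row 19: index ⌊(19-1)/4⌋ = 4 into fund → KL6; (19-1) mod 4 = 2 into the melted columns → 2017Q3.
So row 19 is (KL6, 2017Q3, -4.2); return_pct = -4.2.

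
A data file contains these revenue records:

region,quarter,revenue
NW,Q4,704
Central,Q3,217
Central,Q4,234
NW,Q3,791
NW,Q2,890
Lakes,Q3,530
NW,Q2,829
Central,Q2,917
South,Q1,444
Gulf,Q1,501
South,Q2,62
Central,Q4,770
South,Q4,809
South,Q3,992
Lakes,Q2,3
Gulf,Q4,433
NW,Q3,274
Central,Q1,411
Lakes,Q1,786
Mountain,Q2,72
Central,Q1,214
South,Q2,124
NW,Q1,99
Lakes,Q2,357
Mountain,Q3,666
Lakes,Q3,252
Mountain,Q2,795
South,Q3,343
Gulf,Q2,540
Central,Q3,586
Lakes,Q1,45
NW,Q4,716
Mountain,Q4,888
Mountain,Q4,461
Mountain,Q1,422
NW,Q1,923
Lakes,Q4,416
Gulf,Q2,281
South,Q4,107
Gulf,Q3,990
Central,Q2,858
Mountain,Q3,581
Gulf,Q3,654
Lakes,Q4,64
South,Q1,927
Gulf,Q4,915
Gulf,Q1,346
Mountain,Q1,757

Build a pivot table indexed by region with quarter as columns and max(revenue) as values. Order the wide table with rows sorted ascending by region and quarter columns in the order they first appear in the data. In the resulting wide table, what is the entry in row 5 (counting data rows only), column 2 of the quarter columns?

791

With rows sorted ascending by region, row 5 is region=NW. quarter columns in first-appearance order: Q4, Q3, Q2, Q1; column 2 is Q3.
Long rows with region=NW, quarter=Q3: max(791, 274) = 791.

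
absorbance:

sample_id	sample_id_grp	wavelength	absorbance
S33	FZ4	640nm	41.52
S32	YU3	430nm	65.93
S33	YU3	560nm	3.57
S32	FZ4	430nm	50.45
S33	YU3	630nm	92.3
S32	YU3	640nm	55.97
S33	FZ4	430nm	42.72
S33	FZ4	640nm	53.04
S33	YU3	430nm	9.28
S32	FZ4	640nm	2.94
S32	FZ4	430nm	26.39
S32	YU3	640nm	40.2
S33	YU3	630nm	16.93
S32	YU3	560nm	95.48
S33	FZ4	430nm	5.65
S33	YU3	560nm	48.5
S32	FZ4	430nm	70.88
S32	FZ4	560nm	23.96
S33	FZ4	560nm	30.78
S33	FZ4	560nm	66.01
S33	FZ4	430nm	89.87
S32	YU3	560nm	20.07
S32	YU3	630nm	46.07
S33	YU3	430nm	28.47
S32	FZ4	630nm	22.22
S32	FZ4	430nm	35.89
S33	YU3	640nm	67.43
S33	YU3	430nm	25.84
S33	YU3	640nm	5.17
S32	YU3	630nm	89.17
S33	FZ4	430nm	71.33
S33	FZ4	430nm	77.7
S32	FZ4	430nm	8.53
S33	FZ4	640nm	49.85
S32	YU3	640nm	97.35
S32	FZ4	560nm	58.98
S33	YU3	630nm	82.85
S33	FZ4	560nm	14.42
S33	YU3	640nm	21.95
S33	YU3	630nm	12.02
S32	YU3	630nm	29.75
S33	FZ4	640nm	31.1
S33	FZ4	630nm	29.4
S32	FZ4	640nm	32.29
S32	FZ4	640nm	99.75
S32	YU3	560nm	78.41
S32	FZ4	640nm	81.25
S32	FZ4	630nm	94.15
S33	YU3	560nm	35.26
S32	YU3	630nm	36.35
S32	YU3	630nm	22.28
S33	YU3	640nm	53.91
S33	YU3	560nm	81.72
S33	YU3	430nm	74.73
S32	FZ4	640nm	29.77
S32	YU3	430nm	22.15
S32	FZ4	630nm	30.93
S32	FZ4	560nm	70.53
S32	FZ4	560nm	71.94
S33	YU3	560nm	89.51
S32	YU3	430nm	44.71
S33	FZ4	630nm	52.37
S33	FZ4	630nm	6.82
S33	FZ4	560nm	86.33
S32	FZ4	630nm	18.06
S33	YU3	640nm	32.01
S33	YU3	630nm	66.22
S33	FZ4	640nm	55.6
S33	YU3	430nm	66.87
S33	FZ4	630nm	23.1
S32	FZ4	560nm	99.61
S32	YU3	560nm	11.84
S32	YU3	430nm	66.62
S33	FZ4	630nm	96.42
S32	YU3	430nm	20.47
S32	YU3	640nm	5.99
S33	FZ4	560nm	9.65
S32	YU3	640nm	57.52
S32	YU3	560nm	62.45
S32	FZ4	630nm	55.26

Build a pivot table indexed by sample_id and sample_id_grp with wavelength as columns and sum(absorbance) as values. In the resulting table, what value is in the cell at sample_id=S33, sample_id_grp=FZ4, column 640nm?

231.11

Rows with sample_id=S33, sample_id_grp=FZ4 and wavelength=640nm: absorbance values are 41.52, 53.04, 49.85, 31.1, 55.6.
41.52 + 53.04 + 49.85 + 31.1 + 55.6 = 231.11.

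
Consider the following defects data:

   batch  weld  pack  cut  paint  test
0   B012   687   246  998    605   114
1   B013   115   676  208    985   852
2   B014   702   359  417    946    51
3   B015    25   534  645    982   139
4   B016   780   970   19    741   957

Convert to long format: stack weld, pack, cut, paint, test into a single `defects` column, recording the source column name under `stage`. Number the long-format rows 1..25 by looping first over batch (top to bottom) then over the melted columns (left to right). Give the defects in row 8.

208

25 rows total (5 × 5). Row 8: index ⌊(8-1)/5⌋ = 1 into batch → B013; (8-1) mod 5 = 2 into the melted columns → cut.
So row 8 is (B013, cut, 208); defects = 208.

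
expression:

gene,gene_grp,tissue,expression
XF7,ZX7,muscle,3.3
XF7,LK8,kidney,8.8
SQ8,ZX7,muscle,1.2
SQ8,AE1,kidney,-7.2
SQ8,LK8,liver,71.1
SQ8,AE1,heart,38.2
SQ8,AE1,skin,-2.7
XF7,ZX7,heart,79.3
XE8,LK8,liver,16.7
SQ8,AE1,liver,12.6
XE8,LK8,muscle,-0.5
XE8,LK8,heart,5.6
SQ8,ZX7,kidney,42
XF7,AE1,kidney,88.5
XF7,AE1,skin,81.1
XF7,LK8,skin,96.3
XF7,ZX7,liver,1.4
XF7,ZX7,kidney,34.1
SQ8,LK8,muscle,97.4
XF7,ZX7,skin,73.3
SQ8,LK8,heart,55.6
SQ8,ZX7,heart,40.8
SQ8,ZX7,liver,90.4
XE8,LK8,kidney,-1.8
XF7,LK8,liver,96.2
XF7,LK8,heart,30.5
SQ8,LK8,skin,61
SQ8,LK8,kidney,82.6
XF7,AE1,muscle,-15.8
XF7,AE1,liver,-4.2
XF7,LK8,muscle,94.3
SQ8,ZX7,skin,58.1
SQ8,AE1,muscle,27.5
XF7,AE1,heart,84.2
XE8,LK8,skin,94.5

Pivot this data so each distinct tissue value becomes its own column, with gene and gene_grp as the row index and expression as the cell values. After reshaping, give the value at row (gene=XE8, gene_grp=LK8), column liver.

16.7

Wide layout: rows indexed by gene and gene_grp, columns are the 5 distinct tissue values (muscle, kidney, liver, heart, skin).
Cell (gene=XE8, gene_grp=LK8, tissue=liver) draws from the long row where gene=XE8, gene_grp=LK8 and tissue=liver, which has expression=16.7.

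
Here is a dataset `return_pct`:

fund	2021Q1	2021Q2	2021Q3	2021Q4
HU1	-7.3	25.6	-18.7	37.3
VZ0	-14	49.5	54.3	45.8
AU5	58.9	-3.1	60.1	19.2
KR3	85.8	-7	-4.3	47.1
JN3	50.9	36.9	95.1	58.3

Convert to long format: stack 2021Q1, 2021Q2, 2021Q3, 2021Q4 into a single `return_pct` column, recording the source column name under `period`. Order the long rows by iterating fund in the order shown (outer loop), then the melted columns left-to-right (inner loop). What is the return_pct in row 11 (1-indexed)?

60.1

20 rows total (5 × 4). Row 11: index ⌊(11-1)/4⌋ = 2 into fund → AU5; (11-1) mod 4 = 2 into the melted columns → 2021Q3.
So row 11 is (AU5, 2021Q3, 60.1); return_pct = 60.1.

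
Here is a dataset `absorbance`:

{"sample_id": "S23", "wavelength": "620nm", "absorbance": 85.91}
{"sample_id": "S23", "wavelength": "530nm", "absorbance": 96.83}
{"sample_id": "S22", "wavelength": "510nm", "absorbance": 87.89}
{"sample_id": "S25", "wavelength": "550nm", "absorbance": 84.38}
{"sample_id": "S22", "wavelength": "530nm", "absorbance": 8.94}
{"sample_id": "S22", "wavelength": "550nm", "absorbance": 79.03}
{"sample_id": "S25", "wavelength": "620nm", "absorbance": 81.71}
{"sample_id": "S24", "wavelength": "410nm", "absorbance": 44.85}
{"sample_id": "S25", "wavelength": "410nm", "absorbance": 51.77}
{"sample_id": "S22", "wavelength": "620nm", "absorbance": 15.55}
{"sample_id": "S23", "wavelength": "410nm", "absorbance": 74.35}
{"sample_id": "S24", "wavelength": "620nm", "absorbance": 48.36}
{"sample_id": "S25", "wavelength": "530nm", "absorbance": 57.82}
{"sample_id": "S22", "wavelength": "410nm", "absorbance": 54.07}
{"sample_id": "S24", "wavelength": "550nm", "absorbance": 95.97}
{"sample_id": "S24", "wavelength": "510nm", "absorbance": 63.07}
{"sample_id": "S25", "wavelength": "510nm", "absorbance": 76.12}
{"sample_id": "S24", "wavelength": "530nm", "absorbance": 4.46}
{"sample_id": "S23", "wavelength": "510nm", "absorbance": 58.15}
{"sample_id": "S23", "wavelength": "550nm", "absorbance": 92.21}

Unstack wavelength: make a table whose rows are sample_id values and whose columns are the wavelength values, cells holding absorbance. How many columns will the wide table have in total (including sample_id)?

6

1 column for sample_id plus 5 distinct wavelength values → 6 columns.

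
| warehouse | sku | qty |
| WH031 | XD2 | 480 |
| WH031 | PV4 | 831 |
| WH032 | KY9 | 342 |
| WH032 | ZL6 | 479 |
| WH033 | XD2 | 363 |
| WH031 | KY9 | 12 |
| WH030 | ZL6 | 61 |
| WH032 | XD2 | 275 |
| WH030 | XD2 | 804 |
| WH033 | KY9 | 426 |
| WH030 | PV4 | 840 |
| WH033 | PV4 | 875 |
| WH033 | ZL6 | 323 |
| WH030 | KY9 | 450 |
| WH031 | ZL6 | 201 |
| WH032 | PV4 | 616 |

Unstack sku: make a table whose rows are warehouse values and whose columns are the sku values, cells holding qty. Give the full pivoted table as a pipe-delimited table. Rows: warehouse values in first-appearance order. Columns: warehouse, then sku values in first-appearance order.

Columns: warehouse plus the 4 distinct sku values (XD2, PV4, KY9, ZL6).
For example, row WH031 column XD2 takes qty=480 from the long row (WH031, XD2).

| warehouse | XD2 | PV4 | KY9 | ZL6 |
| WH031 | 480 | 831 | 12 | 201 |
| WH032 | 275 | 616 | 342 | 479 |
| WH033 | 363 | 875 | 426 | 323 |
| WH030 | 804 | 840 | 450 | 61 |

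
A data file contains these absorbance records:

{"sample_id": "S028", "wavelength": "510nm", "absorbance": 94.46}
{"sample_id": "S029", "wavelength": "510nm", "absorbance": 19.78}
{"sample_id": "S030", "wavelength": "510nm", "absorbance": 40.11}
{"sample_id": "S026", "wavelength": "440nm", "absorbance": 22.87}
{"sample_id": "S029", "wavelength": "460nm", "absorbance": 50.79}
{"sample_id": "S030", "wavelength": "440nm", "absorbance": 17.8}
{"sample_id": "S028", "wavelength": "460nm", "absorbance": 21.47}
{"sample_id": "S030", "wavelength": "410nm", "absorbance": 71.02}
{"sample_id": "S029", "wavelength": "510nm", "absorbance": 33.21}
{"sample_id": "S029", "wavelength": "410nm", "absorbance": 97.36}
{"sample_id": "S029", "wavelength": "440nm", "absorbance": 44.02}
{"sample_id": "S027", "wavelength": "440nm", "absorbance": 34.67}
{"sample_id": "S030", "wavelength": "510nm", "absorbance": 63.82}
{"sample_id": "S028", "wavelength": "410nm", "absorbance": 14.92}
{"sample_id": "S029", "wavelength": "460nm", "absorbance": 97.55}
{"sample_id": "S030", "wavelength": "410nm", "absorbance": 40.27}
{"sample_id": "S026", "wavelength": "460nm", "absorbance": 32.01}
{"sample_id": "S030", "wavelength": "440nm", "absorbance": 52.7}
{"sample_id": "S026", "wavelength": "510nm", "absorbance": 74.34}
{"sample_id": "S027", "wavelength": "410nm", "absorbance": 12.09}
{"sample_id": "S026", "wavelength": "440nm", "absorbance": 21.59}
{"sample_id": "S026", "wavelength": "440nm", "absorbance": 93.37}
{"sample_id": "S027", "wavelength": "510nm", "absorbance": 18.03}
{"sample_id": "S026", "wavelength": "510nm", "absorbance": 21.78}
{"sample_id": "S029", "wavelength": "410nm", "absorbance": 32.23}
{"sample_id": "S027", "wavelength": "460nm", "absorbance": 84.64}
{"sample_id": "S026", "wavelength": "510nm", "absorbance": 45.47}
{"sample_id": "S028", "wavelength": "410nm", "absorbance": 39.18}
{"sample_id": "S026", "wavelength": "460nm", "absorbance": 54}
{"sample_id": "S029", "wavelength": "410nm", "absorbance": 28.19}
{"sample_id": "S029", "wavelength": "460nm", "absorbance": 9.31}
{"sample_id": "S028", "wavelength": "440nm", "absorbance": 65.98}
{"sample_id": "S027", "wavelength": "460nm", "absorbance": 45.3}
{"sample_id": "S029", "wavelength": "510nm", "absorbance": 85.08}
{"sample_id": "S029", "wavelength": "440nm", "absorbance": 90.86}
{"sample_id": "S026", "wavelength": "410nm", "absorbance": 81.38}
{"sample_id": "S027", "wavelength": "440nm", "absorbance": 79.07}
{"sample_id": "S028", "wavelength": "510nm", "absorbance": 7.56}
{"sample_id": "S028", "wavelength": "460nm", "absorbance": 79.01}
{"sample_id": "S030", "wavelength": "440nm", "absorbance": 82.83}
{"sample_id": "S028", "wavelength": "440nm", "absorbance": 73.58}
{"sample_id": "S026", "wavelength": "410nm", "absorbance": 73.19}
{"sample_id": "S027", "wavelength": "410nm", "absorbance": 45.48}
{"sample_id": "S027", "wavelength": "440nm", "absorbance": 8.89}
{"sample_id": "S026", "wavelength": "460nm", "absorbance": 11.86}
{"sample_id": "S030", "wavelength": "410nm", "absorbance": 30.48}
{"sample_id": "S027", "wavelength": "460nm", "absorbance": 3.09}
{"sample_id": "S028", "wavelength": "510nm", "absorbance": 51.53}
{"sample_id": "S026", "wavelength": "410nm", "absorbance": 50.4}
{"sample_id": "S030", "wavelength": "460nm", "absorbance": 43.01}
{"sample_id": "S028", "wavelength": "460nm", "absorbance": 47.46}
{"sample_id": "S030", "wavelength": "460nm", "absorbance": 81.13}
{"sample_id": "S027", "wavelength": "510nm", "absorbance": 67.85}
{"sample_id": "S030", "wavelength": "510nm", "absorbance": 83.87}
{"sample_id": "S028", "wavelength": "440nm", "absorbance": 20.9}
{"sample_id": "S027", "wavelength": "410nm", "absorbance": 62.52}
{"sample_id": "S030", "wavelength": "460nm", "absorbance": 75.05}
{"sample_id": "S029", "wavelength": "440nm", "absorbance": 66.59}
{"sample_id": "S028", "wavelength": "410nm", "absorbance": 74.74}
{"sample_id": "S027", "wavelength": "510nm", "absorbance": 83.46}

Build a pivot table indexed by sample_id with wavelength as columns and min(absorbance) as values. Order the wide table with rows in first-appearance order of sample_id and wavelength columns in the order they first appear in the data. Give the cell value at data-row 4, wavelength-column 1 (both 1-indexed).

21.78

With rows in first-appearance order of sample_id, row 4 is sample_id=S026. wavelength columns in first-appearance order: 510nm, 440nm, 460nm, 410nm; column 1 is 510nm.
Long rows with sample_id=S026, wavelength=510nm: min(74.34, 21.78, 45.47) = 21.78.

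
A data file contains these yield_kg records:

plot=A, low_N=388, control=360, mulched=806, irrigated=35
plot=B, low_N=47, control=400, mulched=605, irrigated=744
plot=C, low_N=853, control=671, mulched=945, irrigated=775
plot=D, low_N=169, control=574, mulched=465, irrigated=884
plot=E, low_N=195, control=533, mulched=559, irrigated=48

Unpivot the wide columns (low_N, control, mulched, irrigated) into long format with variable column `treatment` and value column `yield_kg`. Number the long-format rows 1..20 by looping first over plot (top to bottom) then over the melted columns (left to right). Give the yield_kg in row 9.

853

20 rows total (5 × 4). Row 9: index ⌊(9-1)/4⌋ = 2 into plot → C; (9-1) mod 4 = 0 into the melted columns → low_N.
So row 9 is (C, low_N, 853); yield_kg = 853.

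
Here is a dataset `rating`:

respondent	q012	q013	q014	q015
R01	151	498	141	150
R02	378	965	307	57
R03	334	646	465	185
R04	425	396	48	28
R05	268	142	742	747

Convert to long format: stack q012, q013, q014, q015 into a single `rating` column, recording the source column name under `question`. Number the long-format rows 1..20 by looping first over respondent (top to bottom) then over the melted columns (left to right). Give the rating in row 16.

28

20 rows total (5 × 4). Row 16: index ⌊(16-1)/4⌋ = 3 into respondent → R04; (16-1) mod 4 = 3 into the melted columns → q015.
So row 16 is (R04, q015, 28); rating = 28.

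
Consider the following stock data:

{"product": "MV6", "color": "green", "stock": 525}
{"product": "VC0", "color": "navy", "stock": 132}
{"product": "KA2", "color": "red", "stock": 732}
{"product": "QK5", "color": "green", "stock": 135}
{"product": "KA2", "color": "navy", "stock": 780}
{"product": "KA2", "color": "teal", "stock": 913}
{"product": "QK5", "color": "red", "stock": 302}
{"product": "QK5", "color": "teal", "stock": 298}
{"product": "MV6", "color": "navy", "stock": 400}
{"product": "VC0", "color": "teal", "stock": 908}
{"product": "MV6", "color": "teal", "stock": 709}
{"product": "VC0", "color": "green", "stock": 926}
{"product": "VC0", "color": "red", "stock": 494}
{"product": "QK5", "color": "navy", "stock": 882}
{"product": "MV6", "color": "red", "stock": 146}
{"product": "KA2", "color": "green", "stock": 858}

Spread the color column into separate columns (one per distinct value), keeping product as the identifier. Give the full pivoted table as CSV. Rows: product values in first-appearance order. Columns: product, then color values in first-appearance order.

Columns: product plus the 4 distinct color values (green, navy, red, teal).
For example, row MV6 column green takes stock=525 from the long row (MV6, green).

product,green,navy,red,teal
MV6,525,400,146,709
VC0,926,132,494,908
KA2,858,780,732,913
QK5,135,882,302,298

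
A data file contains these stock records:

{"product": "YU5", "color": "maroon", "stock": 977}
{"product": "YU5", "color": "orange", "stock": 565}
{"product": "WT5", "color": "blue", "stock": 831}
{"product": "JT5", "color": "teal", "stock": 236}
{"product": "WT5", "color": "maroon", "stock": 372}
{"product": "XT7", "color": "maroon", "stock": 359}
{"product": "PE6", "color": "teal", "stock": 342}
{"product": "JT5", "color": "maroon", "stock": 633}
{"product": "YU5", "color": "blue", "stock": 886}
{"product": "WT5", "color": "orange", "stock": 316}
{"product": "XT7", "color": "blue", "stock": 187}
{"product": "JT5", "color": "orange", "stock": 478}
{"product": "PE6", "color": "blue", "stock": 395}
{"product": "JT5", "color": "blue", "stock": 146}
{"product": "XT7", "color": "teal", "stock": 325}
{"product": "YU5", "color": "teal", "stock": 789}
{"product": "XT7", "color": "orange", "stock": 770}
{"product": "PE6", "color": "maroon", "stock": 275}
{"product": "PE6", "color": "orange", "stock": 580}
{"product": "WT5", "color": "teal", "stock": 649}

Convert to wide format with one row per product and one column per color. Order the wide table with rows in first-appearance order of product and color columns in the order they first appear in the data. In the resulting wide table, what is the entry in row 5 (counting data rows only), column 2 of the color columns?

580

With rows in first-appearance order of product, row 5 is product=PE6. color columns in first-appearance order: maroon, orange, blue, teal; column 2 is orange.
Long rows with product=PE6, color=orange: stock = 580.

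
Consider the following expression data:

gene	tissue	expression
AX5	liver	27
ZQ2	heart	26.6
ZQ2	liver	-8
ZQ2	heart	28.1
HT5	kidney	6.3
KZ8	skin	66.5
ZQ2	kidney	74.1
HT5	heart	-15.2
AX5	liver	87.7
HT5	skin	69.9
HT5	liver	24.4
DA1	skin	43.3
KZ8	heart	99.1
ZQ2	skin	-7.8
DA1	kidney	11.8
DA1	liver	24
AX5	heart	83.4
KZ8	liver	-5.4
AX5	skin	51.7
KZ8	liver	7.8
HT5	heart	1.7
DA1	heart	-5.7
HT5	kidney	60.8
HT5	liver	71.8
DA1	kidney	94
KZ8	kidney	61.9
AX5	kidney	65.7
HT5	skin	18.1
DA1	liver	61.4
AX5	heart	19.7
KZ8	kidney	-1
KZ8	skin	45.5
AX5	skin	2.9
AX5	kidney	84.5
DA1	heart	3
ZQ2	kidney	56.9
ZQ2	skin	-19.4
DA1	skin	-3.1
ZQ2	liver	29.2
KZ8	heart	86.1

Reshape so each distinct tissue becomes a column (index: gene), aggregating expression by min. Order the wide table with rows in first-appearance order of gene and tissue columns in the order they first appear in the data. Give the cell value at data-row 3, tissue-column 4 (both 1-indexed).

With rows in first-appearance order of gene, row 3 is gene=HT5. tissue columns in first-appearance order: liver, heart, kidney, skin; column 4 is skin.
Long rows with gene=HT5, tissue=skin: min(69.9, 18.1) = 18.1.

18.1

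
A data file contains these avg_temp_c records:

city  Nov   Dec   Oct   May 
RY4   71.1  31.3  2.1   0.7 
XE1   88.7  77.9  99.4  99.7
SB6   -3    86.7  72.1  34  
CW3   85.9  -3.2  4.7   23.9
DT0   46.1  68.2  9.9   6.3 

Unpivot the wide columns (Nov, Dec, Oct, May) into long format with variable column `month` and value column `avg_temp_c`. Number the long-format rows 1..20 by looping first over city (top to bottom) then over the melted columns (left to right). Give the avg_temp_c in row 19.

20 rows total (5 × 4). Row 19: index ⌊(19-1)/4⌋ = 4 into city → DT0; (19-1) mod 4 = 2 into the melted columns → Oct.
So row 19 is (DT0, Oct, 9.9); avg_temp_c = 9.9.

9.9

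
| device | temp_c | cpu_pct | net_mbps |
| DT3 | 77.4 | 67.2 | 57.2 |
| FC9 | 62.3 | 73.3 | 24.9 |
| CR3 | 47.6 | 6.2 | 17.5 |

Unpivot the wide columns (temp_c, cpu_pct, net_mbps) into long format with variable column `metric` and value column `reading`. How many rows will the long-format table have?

9

3 device values × 3 melted columns = 9 rows.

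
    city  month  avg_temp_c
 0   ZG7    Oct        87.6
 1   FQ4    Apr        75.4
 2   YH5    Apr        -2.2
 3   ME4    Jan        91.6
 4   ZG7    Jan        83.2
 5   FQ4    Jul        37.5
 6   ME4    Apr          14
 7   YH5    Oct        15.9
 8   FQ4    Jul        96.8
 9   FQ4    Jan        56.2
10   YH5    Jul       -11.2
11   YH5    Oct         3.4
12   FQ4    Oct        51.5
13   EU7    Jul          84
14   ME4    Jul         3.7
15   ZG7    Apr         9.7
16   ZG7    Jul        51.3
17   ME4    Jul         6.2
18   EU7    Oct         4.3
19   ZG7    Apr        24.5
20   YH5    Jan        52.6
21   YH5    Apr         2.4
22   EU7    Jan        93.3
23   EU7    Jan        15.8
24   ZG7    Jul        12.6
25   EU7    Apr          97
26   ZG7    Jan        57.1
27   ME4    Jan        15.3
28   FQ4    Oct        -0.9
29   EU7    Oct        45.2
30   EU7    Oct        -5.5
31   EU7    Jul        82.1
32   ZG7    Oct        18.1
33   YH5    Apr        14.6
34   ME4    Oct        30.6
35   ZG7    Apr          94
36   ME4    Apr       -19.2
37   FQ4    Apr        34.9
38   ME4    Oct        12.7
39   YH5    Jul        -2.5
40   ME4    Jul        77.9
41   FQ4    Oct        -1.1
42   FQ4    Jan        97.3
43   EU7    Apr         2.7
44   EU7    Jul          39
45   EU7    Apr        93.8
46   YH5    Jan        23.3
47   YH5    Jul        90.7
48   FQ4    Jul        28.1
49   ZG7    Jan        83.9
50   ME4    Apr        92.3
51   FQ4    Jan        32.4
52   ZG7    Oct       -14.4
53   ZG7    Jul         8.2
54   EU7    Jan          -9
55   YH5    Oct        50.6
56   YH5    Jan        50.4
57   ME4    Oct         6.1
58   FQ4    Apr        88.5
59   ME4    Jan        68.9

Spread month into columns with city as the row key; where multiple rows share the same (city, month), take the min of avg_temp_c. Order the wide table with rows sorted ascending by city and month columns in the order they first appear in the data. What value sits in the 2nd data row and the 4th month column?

28.1

With rows sorted ascending by city, row 2 is city=FQ4. month columns in first-appearance order: Oct, Apr, Jan, Jul; column 4 is Jul.
Long rows with city=FQ4, month=Jul: min(37.5, 96.8, 28.1) = 28.1.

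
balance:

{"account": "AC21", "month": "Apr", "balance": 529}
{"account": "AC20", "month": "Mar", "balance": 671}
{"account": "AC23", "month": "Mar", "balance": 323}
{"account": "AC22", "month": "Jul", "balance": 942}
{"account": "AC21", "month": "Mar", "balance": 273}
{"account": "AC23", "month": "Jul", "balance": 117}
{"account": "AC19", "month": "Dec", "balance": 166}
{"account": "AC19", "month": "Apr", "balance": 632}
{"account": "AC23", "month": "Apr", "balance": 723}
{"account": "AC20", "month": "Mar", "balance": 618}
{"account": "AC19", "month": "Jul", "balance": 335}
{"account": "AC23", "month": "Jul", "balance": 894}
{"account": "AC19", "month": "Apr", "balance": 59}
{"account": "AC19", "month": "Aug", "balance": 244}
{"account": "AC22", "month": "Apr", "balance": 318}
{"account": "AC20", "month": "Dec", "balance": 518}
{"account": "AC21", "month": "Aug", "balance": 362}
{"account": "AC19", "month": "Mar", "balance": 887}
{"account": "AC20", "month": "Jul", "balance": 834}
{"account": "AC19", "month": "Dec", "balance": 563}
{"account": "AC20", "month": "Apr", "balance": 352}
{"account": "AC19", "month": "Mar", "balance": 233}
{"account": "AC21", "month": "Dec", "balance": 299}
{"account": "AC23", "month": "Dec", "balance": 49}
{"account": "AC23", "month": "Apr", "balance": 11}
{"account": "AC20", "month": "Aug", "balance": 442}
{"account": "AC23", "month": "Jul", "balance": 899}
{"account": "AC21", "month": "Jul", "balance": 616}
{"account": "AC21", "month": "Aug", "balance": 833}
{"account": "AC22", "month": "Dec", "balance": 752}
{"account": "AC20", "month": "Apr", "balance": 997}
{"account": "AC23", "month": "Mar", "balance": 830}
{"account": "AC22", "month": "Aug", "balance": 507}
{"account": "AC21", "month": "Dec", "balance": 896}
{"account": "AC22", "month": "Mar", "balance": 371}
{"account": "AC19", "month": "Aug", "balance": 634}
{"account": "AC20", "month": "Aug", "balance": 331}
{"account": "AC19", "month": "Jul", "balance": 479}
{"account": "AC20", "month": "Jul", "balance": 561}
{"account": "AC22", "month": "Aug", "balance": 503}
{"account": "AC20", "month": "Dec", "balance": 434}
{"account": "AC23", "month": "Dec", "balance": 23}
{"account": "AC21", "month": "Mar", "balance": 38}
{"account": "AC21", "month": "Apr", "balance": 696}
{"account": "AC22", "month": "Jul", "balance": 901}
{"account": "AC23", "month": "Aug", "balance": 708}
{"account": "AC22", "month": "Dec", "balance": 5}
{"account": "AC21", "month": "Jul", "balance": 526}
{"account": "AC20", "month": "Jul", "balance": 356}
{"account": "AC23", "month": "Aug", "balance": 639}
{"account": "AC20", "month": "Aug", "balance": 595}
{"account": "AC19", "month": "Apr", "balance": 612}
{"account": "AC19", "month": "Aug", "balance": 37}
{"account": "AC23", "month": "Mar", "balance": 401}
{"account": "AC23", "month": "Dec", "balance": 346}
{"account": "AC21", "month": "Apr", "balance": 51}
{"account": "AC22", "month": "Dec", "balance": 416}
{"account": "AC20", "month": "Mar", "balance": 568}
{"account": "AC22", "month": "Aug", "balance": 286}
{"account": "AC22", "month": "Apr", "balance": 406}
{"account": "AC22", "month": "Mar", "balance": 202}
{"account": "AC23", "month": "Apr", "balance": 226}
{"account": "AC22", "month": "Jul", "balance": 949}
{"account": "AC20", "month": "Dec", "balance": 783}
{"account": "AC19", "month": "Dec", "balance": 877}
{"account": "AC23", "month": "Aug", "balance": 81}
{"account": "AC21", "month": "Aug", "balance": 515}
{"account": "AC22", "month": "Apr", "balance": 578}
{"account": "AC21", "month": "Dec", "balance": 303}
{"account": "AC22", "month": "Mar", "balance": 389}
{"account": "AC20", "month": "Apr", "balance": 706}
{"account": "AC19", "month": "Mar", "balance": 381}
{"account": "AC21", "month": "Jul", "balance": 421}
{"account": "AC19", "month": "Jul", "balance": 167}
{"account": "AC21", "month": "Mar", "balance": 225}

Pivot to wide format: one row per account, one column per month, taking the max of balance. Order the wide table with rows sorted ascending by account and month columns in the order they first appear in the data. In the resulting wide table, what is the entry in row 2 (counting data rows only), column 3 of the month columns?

With rows sorted ascending by account, row 2 is account=AC20. month columns in first-appearance order: Apr, Mar, Jul, Dec, Aug; column 3 is Jul.
Long rows with account=AC20, month=Jul: max(834, 561, 356) = 834.

834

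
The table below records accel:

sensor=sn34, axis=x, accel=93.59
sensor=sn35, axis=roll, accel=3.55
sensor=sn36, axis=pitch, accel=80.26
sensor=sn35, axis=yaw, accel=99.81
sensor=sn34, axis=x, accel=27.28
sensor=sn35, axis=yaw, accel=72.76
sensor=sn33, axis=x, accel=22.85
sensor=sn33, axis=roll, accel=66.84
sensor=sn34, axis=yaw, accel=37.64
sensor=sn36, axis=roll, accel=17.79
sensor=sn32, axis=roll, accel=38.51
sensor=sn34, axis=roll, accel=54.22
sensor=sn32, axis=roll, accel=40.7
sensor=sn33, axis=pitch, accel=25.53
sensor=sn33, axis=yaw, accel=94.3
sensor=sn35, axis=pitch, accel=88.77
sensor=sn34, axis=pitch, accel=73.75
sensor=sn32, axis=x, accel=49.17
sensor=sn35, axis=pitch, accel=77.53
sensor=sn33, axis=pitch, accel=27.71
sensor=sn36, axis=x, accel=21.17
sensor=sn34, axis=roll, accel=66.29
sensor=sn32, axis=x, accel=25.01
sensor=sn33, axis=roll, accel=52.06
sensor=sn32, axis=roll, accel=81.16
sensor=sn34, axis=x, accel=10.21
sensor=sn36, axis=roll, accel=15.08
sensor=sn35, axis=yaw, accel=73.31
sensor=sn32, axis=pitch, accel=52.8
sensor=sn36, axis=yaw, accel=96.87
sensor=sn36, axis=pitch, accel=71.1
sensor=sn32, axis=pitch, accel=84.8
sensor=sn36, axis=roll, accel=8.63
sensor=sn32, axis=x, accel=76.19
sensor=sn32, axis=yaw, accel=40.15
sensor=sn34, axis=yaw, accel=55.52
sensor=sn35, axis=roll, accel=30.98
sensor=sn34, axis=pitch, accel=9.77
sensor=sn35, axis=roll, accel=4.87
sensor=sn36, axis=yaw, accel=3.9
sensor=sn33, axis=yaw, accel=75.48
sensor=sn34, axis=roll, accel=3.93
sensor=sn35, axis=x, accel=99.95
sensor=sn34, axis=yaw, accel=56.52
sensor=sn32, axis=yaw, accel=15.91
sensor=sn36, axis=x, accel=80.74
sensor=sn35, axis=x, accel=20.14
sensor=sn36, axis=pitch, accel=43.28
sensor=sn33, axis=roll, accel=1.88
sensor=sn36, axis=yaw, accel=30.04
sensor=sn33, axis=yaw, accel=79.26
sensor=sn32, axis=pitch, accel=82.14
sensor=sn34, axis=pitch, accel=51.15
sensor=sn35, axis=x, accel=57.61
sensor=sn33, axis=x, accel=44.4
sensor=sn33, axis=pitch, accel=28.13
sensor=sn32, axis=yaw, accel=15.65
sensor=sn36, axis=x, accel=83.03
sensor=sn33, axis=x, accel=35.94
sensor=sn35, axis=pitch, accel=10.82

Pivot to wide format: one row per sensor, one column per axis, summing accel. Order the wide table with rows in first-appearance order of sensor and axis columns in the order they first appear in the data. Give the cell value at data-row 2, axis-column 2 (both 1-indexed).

39.40

With rows in first-appearance order of sensor, row 2 is sensor=sn35. axis columns in first-appearance order: x, roll, pitch, yaw; column 2 is roll.
Long rows with sensor=sn35, axis=roll: 3.55 + 30.98 + 4.87 = 39.40.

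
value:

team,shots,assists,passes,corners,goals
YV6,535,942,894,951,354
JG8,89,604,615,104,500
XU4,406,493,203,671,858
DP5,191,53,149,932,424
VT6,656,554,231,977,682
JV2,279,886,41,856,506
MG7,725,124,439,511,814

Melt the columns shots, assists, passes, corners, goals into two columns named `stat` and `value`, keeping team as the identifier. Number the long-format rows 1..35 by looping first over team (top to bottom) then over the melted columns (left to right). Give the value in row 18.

35 rows total (7 × 5). Row 18: index ⌊(18-1)/5⌋ = 3 into team → DP5; (18-1) mod 5 = 2 into the melted columns → passes.
So row 18 is (DP5, passes, 149); value = 149.

149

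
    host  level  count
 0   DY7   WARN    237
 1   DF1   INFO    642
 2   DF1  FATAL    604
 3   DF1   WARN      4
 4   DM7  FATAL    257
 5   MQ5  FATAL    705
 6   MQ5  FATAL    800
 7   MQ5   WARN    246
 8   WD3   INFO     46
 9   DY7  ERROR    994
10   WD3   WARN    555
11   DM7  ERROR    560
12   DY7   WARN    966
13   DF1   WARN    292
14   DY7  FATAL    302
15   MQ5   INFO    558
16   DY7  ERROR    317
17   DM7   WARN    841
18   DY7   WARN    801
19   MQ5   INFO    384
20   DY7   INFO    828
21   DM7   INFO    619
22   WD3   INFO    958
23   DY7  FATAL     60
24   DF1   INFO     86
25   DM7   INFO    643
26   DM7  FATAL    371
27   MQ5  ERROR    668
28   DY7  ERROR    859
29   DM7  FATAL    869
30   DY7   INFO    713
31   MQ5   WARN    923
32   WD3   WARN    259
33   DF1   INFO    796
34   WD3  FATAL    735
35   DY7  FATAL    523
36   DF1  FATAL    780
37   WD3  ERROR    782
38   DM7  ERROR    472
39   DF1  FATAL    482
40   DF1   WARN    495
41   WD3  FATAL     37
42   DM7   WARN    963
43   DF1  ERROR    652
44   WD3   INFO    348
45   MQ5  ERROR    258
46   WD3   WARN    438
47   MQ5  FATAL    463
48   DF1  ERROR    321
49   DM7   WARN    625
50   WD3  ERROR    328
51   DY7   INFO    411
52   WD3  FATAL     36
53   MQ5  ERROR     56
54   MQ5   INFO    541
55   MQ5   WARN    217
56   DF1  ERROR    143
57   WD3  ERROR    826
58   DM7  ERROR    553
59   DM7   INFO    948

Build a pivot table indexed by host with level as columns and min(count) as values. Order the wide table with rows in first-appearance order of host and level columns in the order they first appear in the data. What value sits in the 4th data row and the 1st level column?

217

With rows in first-appearance order of host, row 4 is host=MQ5. level columns in first-appearance order: WARN, INFO, FATAL, ERROR; column 1 is WARN.
Long rows with host=MQ5, level=WARN: min(246, 923, 217) = 217.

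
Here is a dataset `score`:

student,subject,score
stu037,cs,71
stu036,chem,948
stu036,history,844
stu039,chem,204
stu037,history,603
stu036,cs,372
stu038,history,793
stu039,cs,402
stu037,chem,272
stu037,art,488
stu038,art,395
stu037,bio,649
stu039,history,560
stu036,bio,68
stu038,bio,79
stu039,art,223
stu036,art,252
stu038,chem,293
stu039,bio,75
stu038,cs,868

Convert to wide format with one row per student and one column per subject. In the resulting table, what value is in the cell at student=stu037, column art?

Wide layout: rows indexed by student, columns are the 5 distinct subject values (cs, chem, history, art, bio).
Cell (student=stu037, subject=art) draws from the long row where student=stu037 and subject=art, which has score=488.

488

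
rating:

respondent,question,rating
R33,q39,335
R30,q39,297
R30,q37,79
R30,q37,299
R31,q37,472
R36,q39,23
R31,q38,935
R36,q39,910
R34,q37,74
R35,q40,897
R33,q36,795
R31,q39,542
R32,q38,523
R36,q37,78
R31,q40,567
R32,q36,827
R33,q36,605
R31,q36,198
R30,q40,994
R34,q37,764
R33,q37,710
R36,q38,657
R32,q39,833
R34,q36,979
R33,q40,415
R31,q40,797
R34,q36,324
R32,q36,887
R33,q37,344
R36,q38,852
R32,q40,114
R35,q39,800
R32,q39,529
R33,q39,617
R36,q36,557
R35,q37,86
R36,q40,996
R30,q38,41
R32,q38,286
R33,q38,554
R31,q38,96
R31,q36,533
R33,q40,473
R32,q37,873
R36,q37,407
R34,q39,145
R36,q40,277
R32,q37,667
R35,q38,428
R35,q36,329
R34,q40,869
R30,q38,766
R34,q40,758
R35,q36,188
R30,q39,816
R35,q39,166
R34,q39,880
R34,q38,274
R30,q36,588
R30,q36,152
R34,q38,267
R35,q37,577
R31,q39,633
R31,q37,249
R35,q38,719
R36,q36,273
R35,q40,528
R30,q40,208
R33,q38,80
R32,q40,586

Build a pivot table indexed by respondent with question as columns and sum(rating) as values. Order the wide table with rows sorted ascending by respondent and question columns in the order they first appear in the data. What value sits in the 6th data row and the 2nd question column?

With rows sorted ascending by respondent, row 6 is respondent=R35. question columns in first-appearance order: q39, q37, q38, q40, q36; column 2 is q37.
Long rows with respondent=R35, question=q37: 86 + 577 = 663.

663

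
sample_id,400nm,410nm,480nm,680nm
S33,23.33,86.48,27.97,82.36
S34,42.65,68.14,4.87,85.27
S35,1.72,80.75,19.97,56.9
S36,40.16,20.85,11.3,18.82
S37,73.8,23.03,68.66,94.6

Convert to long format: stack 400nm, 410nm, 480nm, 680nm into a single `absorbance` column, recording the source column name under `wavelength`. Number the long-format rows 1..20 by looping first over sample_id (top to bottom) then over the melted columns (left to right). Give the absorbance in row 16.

20 rows total (5 × 4). Row 16: index ⌊(16-1)/4⌋ = 3 into sample_id → S36; (16-1) mod 4 = 3 into the melted columns → 680nm.
So row 16 is (S36, 680nm, 18.82); absorbance = 18.82.

18.82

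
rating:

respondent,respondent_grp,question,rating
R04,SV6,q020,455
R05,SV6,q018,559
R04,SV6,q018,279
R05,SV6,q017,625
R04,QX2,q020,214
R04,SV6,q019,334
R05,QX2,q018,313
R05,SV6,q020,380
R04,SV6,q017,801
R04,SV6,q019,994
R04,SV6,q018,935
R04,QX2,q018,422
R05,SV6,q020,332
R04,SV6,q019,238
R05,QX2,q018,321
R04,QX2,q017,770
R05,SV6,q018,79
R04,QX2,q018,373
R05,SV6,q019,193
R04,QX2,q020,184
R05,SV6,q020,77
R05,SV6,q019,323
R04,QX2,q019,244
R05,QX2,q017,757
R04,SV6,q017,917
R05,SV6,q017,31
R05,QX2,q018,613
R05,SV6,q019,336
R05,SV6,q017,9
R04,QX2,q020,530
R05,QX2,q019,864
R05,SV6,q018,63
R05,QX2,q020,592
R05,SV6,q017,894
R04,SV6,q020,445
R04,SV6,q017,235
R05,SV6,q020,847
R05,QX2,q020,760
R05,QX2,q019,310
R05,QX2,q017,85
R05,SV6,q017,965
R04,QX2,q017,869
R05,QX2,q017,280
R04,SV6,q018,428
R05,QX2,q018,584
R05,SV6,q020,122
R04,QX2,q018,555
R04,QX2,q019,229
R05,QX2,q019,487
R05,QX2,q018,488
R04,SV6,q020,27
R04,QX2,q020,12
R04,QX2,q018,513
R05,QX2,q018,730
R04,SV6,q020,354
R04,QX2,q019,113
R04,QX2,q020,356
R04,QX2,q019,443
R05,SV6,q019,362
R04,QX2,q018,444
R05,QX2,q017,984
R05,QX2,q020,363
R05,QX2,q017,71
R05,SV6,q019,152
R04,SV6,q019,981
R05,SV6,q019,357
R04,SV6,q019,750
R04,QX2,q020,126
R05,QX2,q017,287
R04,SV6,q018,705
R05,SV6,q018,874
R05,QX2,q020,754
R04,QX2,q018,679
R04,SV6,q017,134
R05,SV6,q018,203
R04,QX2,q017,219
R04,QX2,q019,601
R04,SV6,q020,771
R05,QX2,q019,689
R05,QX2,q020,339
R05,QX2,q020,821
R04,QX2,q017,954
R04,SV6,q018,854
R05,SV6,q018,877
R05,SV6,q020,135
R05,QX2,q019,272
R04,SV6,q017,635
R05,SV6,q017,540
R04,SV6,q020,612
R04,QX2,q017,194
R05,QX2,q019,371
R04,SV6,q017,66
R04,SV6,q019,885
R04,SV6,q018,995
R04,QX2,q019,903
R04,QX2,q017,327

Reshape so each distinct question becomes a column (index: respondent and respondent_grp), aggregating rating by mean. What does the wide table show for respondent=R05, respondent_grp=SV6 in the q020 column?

Rows with respondent=R05, respondent_grp=SV6 and question=q020: rating values are 380, 332, 77, 847, 122, 135.
(380 + 332 + 77 + 847 + 122 + 135) / 6 = 315.50.

315.50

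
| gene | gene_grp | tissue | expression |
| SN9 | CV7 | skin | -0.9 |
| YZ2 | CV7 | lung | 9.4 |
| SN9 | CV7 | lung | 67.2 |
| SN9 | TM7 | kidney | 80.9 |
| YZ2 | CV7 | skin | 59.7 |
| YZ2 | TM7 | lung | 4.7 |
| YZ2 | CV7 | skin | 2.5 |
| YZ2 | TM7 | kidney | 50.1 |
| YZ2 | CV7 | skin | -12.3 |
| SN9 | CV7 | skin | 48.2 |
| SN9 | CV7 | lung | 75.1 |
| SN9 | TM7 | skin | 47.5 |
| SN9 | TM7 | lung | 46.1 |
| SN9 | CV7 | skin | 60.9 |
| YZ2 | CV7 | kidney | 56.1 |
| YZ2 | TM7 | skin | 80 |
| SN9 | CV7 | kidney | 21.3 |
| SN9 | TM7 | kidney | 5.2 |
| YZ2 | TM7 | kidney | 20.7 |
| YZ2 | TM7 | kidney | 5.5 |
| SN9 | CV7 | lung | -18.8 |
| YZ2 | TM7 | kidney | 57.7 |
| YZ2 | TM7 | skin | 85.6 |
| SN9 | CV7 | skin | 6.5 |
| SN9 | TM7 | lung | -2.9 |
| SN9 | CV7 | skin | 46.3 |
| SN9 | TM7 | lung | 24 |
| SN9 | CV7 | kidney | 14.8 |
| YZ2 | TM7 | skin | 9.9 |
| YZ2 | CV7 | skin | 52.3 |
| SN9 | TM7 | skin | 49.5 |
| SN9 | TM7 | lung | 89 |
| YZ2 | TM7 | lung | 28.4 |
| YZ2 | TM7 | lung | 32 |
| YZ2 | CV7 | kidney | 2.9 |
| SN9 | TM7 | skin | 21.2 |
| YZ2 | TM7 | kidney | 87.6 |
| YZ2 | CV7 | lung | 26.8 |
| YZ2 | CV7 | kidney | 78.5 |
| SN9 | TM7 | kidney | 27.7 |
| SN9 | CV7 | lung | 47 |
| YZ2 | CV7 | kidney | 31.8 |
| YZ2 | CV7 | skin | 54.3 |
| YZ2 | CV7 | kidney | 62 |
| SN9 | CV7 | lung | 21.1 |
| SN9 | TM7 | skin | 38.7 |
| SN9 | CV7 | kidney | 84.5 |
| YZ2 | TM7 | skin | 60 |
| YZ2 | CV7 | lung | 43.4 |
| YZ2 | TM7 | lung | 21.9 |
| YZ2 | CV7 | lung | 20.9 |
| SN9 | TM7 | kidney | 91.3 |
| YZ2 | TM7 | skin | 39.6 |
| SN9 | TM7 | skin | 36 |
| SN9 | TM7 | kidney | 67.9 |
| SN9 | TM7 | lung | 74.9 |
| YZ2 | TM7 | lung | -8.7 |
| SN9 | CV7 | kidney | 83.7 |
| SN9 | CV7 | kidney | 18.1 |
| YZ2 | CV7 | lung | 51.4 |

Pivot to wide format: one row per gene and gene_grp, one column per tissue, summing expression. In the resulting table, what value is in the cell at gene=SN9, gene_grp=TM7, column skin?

Rows with gene=SN9, gene_grp=TM7 and tissue=skin: expression values are 47.5, 49.5, 21.2, 38.7, 36.
47.5 + 49.5 + 21.2 + 38.7 + 36 = 192.9.

192.9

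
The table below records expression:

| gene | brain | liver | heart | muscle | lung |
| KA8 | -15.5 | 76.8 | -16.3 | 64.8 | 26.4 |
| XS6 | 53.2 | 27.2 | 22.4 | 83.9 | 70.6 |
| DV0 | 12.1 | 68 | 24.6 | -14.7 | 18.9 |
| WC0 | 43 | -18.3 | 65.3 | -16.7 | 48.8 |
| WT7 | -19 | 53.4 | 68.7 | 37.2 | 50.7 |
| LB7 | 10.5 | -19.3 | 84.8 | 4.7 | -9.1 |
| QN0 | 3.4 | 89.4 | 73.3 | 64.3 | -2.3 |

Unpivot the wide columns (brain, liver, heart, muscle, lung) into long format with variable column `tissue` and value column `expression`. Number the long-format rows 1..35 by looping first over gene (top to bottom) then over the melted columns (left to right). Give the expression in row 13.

35 rows total (7 × 5). Row 13: index ⌊(13-1)/5⌋ = 2 into gene → DV0; (13-1) mod 5 = 2 into the melted columns → heart.
So row 13 is (DV0, heart, 24.6); expression = 24.6.

24.6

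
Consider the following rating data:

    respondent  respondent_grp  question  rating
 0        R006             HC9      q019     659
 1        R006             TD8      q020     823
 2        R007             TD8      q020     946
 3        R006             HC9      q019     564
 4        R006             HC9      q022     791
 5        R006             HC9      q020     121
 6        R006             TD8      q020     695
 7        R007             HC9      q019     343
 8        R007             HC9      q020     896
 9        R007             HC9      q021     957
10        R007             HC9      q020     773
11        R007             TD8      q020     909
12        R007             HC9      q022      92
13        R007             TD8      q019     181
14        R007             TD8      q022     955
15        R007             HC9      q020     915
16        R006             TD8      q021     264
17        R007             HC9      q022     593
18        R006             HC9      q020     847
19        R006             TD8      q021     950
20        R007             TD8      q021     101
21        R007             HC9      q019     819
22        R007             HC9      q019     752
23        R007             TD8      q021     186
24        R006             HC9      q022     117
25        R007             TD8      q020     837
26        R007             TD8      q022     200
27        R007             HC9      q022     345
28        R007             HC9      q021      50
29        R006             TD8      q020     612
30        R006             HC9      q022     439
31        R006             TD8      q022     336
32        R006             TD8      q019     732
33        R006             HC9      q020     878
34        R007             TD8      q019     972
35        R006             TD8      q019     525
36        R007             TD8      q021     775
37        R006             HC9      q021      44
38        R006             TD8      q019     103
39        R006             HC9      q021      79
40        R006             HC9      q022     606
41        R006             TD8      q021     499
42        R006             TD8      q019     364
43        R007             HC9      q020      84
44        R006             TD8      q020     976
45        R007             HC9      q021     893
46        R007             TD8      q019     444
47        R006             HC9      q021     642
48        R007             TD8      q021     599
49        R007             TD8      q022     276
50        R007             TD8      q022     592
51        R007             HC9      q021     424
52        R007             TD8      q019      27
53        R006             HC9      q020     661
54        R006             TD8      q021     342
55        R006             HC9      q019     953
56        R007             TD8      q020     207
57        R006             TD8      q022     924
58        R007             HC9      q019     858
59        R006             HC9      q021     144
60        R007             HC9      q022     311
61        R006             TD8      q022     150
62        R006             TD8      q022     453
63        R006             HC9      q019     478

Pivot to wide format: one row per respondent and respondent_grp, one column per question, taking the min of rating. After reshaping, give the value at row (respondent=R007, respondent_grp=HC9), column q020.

Rows with respondent=R007, respondent_grp=HC9 and question=q020: rating values are 896, 773, 915, 84.
min(896, 773, 915, 84) = 84.

84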